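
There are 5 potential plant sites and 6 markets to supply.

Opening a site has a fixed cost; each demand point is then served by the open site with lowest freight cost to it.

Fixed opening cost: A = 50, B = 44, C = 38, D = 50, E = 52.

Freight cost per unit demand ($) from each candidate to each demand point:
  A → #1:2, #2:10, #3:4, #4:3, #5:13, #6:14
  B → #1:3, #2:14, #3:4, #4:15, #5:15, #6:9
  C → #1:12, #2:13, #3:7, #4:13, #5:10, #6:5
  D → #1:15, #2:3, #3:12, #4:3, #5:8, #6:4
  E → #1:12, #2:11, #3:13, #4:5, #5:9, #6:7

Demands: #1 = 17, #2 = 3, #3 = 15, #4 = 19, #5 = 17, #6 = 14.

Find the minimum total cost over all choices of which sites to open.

452

Open {A, D}: assign each demand point to its cheapest open site.
  #1→A 17×2=34, #2→D 3×3=9, #3→A 15×4=60, #4→A 19×3=57, #5→D 17×8=136, #6→D 14×4=56
  freight cost 352, fixed 100 → total 452.
Compare {B, D}: freight cost 369 + fixed 94 = 463.
Compare {A, C, D}: freight cost 352 + fixed 138 = 490.
Compare {A, B, D}: freight cost 352 + fixed 144 = 496.
All other subsets cost ≥ 463. Minimum total cost: 452.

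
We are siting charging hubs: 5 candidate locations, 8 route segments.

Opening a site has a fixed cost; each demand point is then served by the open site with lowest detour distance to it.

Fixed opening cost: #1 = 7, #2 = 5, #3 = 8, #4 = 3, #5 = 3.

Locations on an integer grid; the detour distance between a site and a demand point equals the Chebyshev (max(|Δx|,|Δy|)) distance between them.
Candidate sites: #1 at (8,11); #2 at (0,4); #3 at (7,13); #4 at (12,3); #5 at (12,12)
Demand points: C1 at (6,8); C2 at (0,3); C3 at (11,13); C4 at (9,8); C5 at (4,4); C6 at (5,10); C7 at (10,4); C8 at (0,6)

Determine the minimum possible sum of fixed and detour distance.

Open {#1, #2, #4}: assign each demand point to its cheapest open site.
  C1→#1 3, C2→#2 1, C3→#1 3, C4→#1 3, C5→#2 4, C6→#1 3, C7→#4 2, C8→#2 2
  detour distance 21, fixed 15 → total 36.
Compare {#2, #4, #5}: detour distance 26 + fixed 11 = 37.
Compare {#1, #2, #4, #5}: detour distance 19 + fixed 18 = 37.
Compare {#1, #2}: detour distance 26 + fixed 12 = 38.
All other subsets cost ≥ 37. Minimum total cost: 36.

36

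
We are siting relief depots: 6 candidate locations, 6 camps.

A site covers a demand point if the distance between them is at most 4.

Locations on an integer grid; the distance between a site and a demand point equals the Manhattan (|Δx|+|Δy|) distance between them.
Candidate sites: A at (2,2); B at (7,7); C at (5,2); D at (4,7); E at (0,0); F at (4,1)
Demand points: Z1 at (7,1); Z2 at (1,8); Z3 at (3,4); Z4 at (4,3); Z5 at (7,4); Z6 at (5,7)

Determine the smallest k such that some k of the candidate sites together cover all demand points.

2

Coverage sets (demand points within 4 of each site):
  A: {Z3, Z4}
  B: {Z5, Z6}
  C: {Z1, Z3, Z4, Z5}
  D: {Z2, Z3, Z4, Z6}
  E: {}
  F: {Z1, Z3, Z4}
No single site covers all 6 demand points.
But {C, D} covers everything, so the minimum is 2.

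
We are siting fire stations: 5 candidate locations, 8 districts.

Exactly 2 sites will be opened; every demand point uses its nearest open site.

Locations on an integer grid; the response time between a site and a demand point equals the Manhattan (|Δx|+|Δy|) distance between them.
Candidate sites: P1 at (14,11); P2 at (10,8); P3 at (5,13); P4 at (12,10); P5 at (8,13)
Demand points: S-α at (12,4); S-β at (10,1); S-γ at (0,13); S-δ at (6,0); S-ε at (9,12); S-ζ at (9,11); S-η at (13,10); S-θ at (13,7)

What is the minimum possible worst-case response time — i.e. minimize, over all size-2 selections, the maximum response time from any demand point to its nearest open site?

12

Open {P2, P3}.
  Farthest demand point is S-δ at response time 12 (to P2); all others are ≤ 12.
With {P2, P5} the worst case is 12.
With {P1, P3} the worst case is 14.
No size-2 selection achieves below 12.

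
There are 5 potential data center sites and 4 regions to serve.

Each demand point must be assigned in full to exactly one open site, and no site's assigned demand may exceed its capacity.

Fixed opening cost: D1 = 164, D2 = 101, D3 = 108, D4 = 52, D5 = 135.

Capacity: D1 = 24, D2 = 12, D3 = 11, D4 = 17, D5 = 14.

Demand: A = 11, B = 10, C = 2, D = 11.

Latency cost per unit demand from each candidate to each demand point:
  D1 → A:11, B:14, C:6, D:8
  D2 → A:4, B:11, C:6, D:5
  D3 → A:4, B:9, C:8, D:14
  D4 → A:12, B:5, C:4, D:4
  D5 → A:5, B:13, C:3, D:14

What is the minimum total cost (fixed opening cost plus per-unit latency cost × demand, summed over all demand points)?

418

Open {D2, D3, D4}; cheapest assignment that respects the capacities:
  D2 (cap 12, load 11): D — cost 11×5 = 55
  D3 (cap 11, load 11): A — cost 11×4 = 44
  D4 (cap 17, load 12): B, C — cost 10×5 + 2×4 = 58
  Shipping 157, fixed 261 → total 418.
  Any other capacity-feasible assignment to {D2, D3, D4} ships for at least 157.
Compare {D2, D4, D5}: its best feasible assignment gives total 454.
Compare {D1, D4}: its best feasible assignment gives total 483.
Every other set of open sites that can feasibly serve all demand totals ≥ 454 even under its best assignment. Minimum: 418.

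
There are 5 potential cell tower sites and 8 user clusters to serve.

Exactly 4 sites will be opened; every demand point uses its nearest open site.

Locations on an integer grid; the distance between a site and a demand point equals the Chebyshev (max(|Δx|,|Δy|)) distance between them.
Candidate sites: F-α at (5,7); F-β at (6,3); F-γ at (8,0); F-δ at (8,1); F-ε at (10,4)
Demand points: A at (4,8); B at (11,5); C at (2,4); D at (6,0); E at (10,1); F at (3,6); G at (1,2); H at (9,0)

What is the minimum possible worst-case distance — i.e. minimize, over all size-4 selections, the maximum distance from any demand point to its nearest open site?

5

Open {F-α, F-β, F-γ, F-δ}.
  Farthest demand point is G at distance 5 (to F-α); all others are ≤ 5.
With {F-α, F-β, F-γ, F-ε} the worst case is 5.
With {F-α, F-β, F-δ, F-ε} the worst case is 5.
No size-4 selection achieves below 5.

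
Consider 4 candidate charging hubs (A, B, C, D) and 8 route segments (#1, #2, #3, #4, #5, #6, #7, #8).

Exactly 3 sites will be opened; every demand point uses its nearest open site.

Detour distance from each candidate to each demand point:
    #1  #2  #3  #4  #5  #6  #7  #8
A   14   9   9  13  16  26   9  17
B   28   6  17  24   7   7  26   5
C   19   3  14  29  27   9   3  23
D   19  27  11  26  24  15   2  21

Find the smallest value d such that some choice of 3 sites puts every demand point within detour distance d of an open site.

14

Open {A, B, C}.
  Farthest demand point is #1 at detour distance 14 (to A); all others are ≤ 14.
With {A, B, D} the worst case is 14.
With {A, C, D} the worst case is 17.
No size-3 selection achieves below 14.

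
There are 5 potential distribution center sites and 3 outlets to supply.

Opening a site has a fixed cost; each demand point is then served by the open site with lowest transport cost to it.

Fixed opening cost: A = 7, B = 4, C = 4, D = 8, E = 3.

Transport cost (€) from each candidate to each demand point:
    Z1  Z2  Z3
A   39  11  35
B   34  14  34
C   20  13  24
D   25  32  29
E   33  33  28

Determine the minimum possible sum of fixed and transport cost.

61

Open {C}: assign each demand point to its cheapest open site.
  Z1→C 20, Z2→C 13, Z3→C 24
  transport cost 57, fixed 4 → total 61.
Compare {C, E}: transport cost 57 + fixed 7 = 64.
Compare {B, C}: transport cost 57 + fixed 8 = 65.
Compare {A, C}: transport cost 55 + fixed 11 = 66.
All other subsets cost ≥ 64. Minimum total cost: 61.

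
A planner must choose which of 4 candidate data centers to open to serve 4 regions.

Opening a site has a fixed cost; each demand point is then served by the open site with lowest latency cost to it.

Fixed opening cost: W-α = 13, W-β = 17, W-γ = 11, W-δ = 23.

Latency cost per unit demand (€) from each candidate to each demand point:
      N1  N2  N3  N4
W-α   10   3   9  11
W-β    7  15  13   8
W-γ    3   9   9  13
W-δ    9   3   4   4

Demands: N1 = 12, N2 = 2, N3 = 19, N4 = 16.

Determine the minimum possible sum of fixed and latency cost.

Open {W-γ, W-δ}: assign each demand point to its cheapest open site.
  N1→W-γ 12×3=36, N2→W-δ 2×3=6, N3→W-δ 19×4=76, N4→W-δ 16×4=64
  latency cost 182, fixed 34 → total 216.
Compare {W-α, W-γ, W-δ}: latency cost 182 + fixed 47 = 229.
Compare {W-β, W-γ, W-δ}: latency cost 182 + fixed 51 = 233.
Compare {W-α, W-β, W-γ, W-δ}: latency cost 182 + fixed 64 = 246.
All other subsets cost ≥ 229. Minimum total cost: 216.

216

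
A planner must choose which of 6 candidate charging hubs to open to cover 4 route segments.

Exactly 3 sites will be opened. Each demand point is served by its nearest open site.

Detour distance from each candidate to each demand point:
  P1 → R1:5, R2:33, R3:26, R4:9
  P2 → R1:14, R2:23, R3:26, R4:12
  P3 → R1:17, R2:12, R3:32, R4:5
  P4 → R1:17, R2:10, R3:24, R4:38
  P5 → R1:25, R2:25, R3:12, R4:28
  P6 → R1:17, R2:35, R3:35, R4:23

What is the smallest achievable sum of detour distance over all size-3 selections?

Open {P1, P3, P5}.
  R1→P1 5, R2→P3 12, R3→P5 12, R4→P3 5  ⇒ total 34.
Compare {P1, P4, P5}: total 36.
Compare {P2, P3, P5}: total 43.
No size-3 selection does better; minimum is 34.

34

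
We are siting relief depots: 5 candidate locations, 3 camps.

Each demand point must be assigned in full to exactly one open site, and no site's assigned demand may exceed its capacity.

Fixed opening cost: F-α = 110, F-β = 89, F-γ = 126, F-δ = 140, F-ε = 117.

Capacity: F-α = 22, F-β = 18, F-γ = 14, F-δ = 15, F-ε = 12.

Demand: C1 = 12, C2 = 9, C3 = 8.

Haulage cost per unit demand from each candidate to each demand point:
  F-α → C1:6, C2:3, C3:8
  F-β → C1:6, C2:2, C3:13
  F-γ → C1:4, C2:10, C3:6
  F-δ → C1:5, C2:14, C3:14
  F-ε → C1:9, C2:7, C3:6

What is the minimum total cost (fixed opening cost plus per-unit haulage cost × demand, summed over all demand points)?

Open {F-α, F-β}; cheapest assignment that respects the capacities:
  F-α (cap 22, load 20): C1, C3 — cost 12×6 + 8×8 = 136
  F-β (cap 18, load 9): C2 — cost 9×2 = 18
  Shipping 154, fixed 199 → total 353.
  Any other capacity-feasible assignment to {F-α, F-β} ships for at least 154.
Compare {F-α, F-ε}: its best feasible assignment gives total 374.
Compare {F-α, F-γ}: its best feasible assignment gives total 375.
Every other set of open sites that can feasibly serve all demand totals ≥ 374 even under its best assignment. Minimum: 353.

353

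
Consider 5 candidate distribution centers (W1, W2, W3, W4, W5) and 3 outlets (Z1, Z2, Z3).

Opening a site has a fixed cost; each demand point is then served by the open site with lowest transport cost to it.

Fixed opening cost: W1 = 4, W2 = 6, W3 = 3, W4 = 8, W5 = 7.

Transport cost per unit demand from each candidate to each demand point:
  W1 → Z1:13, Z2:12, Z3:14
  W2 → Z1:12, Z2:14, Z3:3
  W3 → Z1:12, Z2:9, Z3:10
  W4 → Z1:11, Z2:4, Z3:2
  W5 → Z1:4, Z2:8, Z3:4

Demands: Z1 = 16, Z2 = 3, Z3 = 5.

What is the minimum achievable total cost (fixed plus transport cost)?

Open {W4, W5}: assign each demand point to its cheapest open site.
  Z1→W5 16×4=64, Z2→W4 3×4=12, Z3→W4 5×2=10
  transport cost 86, fixed 15 → total 101.
Compare {W3, W4, W5}: transport cost 86 + fixed 18 = 104.
Compare {W1, W4, W5}: transport cost 86 + fixed 19 = 105.
Compare {W2, W4, W5}: transport cost 86 + fixed 21 = 107.
All other subsets cost ≥ 104. Minimum total cost: 101.

101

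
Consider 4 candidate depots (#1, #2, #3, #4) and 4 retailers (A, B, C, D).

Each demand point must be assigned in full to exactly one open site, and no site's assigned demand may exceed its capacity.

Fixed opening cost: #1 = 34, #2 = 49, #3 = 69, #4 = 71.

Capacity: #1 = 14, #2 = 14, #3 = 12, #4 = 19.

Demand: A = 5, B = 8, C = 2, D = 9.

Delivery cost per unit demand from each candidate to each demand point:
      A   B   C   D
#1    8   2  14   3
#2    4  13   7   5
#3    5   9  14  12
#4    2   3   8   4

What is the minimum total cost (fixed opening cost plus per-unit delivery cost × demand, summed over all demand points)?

Open {#1, #4}; cheapest assignment that respects the capacities:
  #1 (cap 14, load 9): D — cost 9×3 = 27
  #4 (cap 19, load 15): A, B, C — cost 5×2 + 8×3 + 2×8 = 50
  Shipping 77, fixed 105 → total 182.
  Any other capacity-feasible assignment to {#1, #4} ships for at least 77.
Compare {#1, #2}: its best feasible assignment gives total 192.
Compare {#2, #4}: its best feasible assignment gives total 213.
Every other set of open sites that can feasibly serve all demand totals ≥ 192 even under its best assignment. Minimum: 182.

182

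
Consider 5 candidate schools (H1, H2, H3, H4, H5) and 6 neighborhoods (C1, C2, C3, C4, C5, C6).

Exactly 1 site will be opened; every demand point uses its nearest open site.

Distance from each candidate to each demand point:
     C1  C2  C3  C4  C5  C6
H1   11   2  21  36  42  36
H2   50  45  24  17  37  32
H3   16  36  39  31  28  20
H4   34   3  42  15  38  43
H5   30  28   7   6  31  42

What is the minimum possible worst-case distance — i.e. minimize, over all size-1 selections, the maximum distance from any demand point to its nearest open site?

39

Open {H3}.
  Farthest demand point is C3 at distance 39 (to H3); all others are ≤ 39.
With {H1} the worst case is 42.
With {H5} the worst case is 42.
No size-1 selection achieves below 39.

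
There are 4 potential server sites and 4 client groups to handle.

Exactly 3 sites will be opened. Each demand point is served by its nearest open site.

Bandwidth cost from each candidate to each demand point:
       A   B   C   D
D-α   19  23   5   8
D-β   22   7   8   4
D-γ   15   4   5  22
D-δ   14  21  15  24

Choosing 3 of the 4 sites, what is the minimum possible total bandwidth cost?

Open {D-β, D-γ, D-δ}.
  A→D-δ 14, B→D-γ 4, C→D-γ 5, D→D-β 4  ⇒ total 27.
Compare {D-α, D-β, D-γ}: total 28.
Compare {D-α, D-β, D-δ}: total 30.
No size-3 selection does better; minimum is 27.

27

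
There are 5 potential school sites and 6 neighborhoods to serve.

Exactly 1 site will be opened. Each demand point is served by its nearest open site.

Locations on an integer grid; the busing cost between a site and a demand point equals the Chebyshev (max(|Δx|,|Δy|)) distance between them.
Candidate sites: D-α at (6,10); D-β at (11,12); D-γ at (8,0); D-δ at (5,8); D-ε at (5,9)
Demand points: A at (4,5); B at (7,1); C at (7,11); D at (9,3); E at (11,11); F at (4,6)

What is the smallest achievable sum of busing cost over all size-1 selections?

Open {D-δ}.
  A→D-δ 3, B→D-δ 7, C→D-δ 3, D→D-δ 5, E→D-δ 6, F→D-δ 2  ⇒ total 26.
Compare {D-ε}: total 29.
Compare {D-α}: total 31.
No size-1 selection does better; minimum is 26.

26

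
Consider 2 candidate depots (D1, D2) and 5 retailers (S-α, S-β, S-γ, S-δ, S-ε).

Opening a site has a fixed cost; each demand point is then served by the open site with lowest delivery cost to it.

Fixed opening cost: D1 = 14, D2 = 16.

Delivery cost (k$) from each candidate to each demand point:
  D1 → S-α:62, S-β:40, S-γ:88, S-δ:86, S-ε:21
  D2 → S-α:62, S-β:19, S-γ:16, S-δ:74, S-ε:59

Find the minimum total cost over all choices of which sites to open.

Open {D1, D2}: assign each demand point to its cheapest open site.
  S-α→D1 62, S-β→D2 19, S-γ→D2 16, S-δ→D2 74, S-ε→D1 21
  delivery cost 192, fixed 30 → total 222.
Compare {D2}: delivery cost 230 + fixed 16 = 246.
Compare {D1}: delivery cost 297 + fixed 14 = 311.

222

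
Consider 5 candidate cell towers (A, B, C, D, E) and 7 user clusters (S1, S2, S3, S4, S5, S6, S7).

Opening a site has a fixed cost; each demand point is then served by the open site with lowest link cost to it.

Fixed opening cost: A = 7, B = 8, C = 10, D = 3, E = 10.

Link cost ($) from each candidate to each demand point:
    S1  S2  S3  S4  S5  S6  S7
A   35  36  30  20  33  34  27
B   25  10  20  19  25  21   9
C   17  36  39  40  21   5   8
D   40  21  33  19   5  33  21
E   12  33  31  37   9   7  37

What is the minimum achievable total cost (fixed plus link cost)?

Open {B, D, E}: assign each demand point to its cheapest open site.
  S1→E 12, S2→B 10, S3→B 20, S4→B 19, S5→D 5, S6→E 7, S7→B 9
  link cost 82, fixed 21 → total 103.
Compare {B, E}: link cost 86 + fixed 18 = 104.
Compare {B, C, D}: link cost 84 + fixed 21 = 105.
Compare {A, B, D, E}: link cost 82 + fixed 28 = 110.
All other subsets cost ≥ 104. Minimum total cost: 103.

103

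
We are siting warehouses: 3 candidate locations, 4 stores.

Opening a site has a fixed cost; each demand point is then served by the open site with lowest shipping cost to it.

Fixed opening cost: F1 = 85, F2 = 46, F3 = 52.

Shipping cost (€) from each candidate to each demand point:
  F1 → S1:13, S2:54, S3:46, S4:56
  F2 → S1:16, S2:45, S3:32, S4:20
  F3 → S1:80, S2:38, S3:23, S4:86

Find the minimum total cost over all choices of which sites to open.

Open {F2}: assign each demand point to its cheapest open site.
  S1→F2 16, S2→F2 45, S3→F2 32, S4→F2 20
  shipping cost 113, fixed 46 → total 159.
Compare {F2, F3}: shipping cost 97 + fixed 98 = 195.
Compare {F1, F2}: shipping cost 110 + fixed 131 = 241.
Compare {F1}: shipping cost 169 + fixed 85 = 254.
All other subsets cost ≥ 195. Minimum total cost: 159.

159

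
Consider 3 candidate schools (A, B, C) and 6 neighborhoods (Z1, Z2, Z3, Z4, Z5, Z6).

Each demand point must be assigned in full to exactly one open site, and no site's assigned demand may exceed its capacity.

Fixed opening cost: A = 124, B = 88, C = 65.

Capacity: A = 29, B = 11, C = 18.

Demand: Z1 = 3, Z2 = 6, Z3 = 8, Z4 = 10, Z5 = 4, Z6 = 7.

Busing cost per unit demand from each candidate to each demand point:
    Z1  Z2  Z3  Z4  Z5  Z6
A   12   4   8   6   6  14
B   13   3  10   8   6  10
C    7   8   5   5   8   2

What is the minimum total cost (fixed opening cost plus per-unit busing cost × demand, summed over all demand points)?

Open {A, C}; cheapest assignment that respects the capacities:
  A (cap 29, load 20): Z2, Z4, Z5 — cost 6×4 + 10×6 + 4×6 = 108
  C (cap 18, load 18): Z1, Z3, Z6 — cost 3×7 + 8×5 + 7×2 = 75
  Shipping 183, fixed 189 → total 372.
  Any other capacity-feasible assignment to {A, C} ships for at least 183.
Compare {A, B, C}: its best feasible assignment gives total 454.
Compare {A, B}: its best feasible assignment gives total 490.
Every other set of open sites that can feasibly serve all demand totals ≥ 454 even under its best assignment. Minimum: 372.

372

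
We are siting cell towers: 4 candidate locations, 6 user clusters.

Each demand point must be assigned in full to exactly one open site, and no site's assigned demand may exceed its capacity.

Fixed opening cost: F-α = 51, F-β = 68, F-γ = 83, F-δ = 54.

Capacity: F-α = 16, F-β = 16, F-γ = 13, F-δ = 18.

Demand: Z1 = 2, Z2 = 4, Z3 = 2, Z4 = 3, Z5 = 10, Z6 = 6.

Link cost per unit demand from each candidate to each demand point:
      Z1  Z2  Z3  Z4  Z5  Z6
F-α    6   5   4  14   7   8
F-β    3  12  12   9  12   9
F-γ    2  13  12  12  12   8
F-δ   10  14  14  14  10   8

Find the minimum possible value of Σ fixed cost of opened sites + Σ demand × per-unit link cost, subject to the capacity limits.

Open {F-α, F-β}; cheapest assignment that respects the capacities:
  F-α (cap 16, load 16): Z2, Z3, Z5 — cost 4×5 + 2×4 + 10×7 = 98
  F-β (cap 16, load 11): Z1, Z4, Z6 — cost 2×3 + 3×9 + 6×9 = 87
  Shipping 185, fixed 119 → total 304.
  Any other capacity-feasible assignment to {F-α, F-β} ships for at least 185.
Compare {F-α, F-δ}: its best feasible assignment gives total 313.
Compare {F-α, F-γ}: its best feasible assignment gives total 320.
Every other set of open sites that can feasibly serve all demand totals ≥ 313 even under its best assignment. Minimum: 304.

304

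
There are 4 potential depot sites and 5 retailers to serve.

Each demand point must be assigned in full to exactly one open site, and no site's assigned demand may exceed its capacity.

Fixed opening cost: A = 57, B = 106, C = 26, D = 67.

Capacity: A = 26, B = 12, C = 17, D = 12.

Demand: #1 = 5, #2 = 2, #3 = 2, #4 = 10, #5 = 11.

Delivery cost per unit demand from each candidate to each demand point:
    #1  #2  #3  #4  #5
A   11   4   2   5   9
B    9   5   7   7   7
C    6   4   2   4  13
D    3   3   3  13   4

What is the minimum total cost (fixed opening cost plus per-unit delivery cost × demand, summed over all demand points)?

Open {A, C}; cheapest assignment that respects the capacities:
  A (cap 26, load 15): #2, #3, #5 — cost 2×4 + 2×2 + 11×9 = 111
  C (cap 17, load 15): #1, #4 — cost 5×6 + 10×4 = 70
  Shipping 181, fixed 83 → total 264.
  Any other capacity-feasible assignment to {A, C} ships for at least 181.
Compare {A, C, D}: its best feasible assignment gives total 276.
Compare {A, D}: its best feasible assignment gives total 285.
Every other set of open sites that can feasibly serve all demand totals ≥ 276 even under its best assignment. Minimum: 264.

264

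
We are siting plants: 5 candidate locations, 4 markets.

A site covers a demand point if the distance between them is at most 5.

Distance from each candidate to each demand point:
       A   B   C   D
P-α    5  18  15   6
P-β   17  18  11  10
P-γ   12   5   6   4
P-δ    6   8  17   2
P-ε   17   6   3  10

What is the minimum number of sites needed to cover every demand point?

Coverage sets (demand points within 5 of each site):
  P-α: {A}
  P-β: {}
  P-γ: {B, D}
  P-δ: {D}
  P-ε: {C}
No 2 sites suffice: every size-2 union leaves at least one demand point uncovered.
But {P-α, P-γ, P-ε} covers everything, so the minimum is 3.

3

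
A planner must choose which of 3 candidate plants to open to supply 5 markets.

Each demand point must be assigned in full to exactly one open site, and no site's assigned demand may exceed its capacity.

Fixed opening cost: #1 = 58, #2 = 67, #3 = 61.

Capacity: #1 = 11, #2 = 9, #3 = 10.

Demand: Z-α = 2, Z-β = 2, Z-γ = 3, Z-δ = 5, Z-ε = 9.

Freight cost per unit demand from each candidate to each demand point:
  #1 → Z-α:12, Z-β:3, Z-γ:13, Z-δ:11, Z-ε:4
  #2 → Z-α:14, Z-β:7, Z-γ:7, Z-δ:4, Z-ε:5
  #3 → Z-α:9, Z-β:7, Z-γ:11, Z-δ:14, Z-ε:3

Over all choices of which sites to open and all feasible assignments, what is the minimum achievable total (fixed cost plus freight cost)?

Open {#1, #3}; cheapest assignment that respects the capacities:
  #1 (cap 11, load 11): Z-β, Z-ε — cost 2×3 + 9×4 = 42
  #3 (cap 10, load 10): Z-α, Z-γ, Z-δ — cost 2×9 + 3×11 + 5×14 = 121
  Shipping 163, fixed 119 → total 282.
  Any other capacity-feasible assignment to {#1, #3} ships for at least 163.
Compare {#1, #2, #3}: its best feasible assignment gives total 284.
Every other set of open sites that can feasibly serve all demand totals ≥ 284 even under its best assignment. Minimum: 282.

282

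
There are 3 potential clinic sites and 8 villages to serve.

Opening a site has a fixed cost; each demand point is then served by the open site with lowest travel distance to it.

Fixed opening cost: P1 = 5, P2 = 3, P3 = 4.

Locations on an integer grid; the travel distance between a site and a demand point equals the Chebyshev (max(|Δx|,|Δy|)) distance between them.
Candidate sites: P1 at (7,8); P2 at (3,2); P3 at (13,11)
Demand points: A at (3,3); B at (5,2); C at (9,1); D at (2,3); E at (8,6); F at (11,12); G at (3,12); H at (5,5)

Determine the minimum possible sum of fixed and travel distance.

31

Open {P1, P2}: assign each demand point to its cheapest open site.
  A→P2 1, B→P2 2, C→P2 6, D→P2 1, E→P1 2, F→P1 4, G→P1 4, H→P1 3
  travel distance 23, fixed 8 → total 31.
Compare {P1, P2, P3}: travel distance 21 + fixed 12 = 33.
Compare {P2, P3}: travel distance 30 + fixed 7 = 37.
Compare {P1}: travel distance 36 + fixed 5 = 41.
All other subsets cost ≥ 33. Minimum total cost: 31.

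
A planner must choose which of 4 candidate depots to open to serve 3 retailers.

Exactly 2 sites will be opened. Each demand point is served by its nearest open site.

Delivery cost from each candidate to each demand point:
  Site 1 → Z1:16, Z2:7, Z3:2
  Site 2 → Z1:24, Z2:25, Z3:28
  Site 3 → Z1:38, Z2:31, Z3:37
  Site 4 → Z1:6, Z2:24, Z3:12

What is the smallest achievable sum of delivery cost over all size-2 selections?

Open {Site 1, Site 4}.
  Z1→Site 4 6, Z2→Site 1 7, Z3→Site 1 2  ⇒ total 15.
Compare {Site 1, Site 2}: total 25.
Compare {Site 1, Site 3}: total 25.
No size-2 selection does better; minimum is 15.

15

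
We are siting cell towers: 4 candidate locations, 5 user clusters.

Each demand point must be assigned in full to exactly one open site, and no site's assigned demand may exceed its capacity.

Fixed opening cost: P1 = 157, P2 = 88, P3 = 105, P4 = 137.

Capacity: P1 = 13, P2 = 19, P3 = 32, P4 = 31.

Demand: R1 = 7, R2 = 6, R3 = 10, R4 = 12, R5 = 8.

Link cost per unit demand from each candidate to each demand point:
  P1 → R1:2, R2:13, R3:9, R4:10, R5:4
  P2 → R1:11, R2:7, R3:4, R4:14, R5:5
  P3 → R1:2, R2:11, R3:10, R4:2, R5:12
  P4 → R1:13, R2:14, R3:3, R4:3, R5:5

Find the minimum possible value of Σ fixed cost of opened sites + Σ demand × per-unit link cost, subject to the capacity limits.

Open {P2, P3}; cheapest assignment that respects the capacities:
  P2 (cap 19, load 18): R3, R5 — cost 10×4 + 8×5 = 80
  P3 (cap 32, load 25): R1, R2, R4 — cost 7×2 + 6×11 + 12×2 = 104
  Shipping 184, fixed 193 → total 377.
  Any other capacity-feasible assignment to {P2, P3} ships for at least 184.
Compare {P3, P4}: its best feasible assignment gives total 416.
Compare {P2, P4}: its best feasible assignment gives total 450.
Every other set of open sites that can feasibly serve all demand totals ≥ 416 even under its best assignment. Minimum: 377.

377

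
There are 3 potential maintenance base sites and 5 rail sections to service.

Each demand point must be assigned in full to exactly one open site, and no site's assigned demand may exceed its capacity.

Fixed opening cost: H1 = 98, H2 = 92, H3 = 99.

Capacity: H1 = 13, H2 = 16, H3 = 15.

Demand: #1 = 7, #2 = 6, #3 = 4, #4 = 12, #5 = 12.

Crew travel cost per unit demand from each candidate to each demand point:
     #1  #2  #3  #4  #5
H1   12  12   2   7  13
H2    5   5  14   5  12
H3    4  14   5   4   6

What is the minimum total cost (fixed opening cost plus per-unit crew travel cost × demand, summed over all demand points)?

633

Open {H1, H2, H3}; cheapest assignment that respects the capacities:
  H1 (cap 13, load 13): #1, #2 — cost 7×12 + 6×12 = 156
  H2 (cap 16, load 16): #3, #4 — cost 4×14 + 12×5 = 116
  H3 (cap 15, load 12): #5 — cost 12×6 = 72
  Shipping 344, fixed 289 → total 633.
  Any other capacity-feasible assignment to {H1, H2, H3} ships for at least 344.
Total demand is 41 and no other set of sites has combined capacity ≥ 41, so {H1, H2, H3} is the only feasible choice of open sites. Minimum: 633.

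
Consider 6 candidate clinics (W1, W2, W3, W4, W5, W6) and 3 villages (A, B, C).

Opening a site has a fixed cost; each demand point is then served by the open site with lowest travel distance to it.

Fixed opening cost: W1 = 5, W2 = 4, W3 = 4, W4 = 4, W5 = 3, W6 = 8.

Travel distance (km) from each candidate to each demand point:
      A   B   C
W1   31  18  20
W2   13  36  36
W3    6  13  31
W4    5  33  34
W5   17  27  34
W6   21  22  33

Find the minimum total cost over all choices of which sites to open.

Open {W1, W3}: assign each demand point to its cheapest open site.
  A→W3 6, B→W3 13, C→W1 20
  travel distance 39, fixed 9 → total 48.
Compare {W1, W3, W4}: travel distance 38 + fixed 13 = 51.
Compare {W1, W3, W5}: travel distance 39 + fixed 12 = 51.
Compare {W1, W4}: travel distance 43 + fixed 9 = 52.
All other subsets cost ≥ 51. Minimum total cost: 48.

48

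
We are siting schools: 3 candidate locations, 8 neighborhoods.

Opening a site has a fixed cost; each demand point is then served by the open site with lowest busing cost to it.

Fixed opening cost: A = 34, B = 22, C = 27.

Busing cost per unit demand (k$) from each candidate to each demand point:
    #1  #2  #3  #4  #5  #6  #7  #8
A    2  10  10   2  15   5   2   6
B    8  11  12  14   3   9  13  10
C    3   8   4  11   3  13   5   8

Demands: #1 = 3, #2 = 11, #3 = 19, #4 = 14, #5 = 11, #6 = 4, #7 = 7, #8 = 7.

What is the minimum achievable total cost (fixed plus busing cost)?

368

Open {A, C}: assign each demand point to its cheapest open site.
  #1→A 3×2=6, #2→C 11×8=88, #3→C 19×4=76, #4→A 14×2=28, #5→C 11×3=33, #6→A 4×5=20, #7→A 7×2=14, #8→A 7×6=42
  busing cost 307, fixed 61 → total 368.
Compare {A, B, C}: busing cost 307 + fixed 83 = 390.
Compare {A, B}: busing cost 443 + fixed 56 = 499.
Compare {C}: busing cost 503 + fixed 27 = 530.
All other subsets cost ≥ 390. Minimum total cost: 368.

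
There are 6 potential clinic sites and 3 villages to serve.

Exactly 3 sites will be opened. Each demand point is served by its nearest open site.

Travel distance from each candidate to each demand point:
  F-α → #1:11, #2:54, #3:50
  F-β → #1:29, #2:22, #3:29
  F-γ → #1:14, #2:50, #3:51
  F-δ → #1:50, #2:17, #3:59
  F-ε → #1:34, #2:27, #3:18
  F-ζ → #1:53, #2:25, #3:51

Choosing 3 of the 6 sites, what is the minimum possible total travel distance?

Open {F-α, F-δ, F-ε}.
  #1→F-α 11, #2→F-δ 17, #3→F-ε 18  ⇒ total 46.
Compare {F-γ, F-δ, F-ε}: total 49.
Compare {F-α, F-β, F-ε}: total 51.
No size-3 selection does better; minimum is 46.

46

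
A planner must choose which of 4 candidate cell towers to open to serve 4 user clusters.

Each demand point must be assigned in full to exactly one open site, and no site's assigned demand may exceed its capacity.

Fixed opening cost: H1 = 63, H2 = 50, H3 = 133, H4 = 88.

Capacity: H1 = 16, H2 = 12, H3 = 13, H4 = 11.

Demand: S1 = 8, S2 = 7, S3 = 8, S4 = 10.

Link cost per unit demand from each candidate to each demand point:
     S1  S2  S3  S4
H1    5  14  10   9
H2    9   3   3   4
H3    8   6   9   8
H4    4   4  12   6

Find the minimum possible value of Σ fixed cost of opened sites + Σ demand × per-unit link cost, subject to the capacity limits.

Open {H1, H2, H4}; cheapest assignment that respects the capacities:
  H1 (cap 16, load 16): S1, S3 — cost 8×5 + 8×10 = 120
  H2 (cap 12, load 10): S4 — cost 10×4 = 40
  H4 (cap 11, load 7): S2 — cost 7×4 = 28
  Shipping 188, fixed 201 → total 389.
  Any other capacity-feasible assignment to {H1, H2, H4} ships for at least 188.
Compare {H1, H2, H3}: its best feasible assignment gives total 448.
Compare {H1, H2, H3, H4}: its best feasible assignment gives total 500.
Every other set of open sites that can feasibly serve all demand totals ≥ 448 even under its best assignment. Minimum: 389.

389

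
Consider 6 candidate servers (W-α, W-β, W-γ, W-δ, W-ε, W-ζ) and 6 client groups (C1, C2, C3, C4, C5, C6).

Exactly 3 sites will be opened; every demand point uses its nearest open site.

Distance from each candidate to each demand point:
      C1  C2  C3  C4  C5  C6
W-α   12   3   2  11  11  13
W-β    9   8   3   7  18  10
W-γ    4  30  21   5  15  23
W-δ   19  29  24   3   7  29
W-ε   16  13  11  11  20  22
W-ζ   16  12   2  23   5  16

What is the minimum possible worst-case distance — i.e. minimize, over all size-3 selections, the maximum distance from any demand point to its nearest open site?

Open {W-α, W-β, W-δ}.
  Farthest demand point is C6 at distance 10 (to W-β); all others are ≤ 10.
With {W-α, W-β, W-ζ} the worst case is 10.
With {W-β, W-γ, W-δ} the worst case is 10.
No size-3 selection achieves below 10.

10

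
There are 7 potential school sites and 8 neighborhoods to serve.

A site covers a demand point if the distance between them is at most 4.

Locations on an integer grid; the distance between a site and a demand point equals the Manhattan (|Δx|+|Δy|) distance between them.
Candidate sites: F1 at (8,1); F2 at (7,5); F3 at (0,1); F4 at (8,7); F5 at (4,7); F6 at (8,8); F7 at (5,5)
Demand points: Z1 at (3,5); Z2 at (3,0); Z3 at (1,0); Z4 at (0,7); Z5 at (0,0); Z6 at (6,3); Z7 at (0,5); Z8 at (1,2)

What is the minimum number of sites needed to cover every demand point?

Coverage sets (demand points within 4 of each site):
  F1: {Z6}
  F2: {Z1, Z6}
  F3: {Z2, Z3, Z5, Z7, Z8}
  F4: {}
  F5: {Z1, Z4}
  F6: {}
  F7: {Z1, Z6}
No 2 sites suffice: every size-2 union leaves at least one demand point uncovered.
But {F1, F3, F5} covers everything, so the minimum is 3.

3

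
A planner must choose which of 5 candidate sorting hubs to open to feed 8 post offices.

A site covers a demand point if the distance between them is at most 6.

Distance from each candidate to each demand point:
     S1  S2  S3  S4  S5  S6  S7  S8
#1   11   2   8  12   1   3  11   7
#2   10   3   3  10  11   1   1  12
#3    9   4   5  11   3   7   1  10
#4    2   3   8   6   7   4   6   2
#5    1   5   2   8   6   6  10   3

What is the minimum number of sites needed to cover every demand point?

2

Coverage sets (demand points within 6 of each site):
  #1: {S2, S5, S6}
  #2: {S2, S3, S6, S7}
  #3: {S2, S3, S5, S7}
  #4: {S1, S2, S4, S6, S7, S8}
  #5: {S1, S2, S3, S5, S6, S8}
No single site covers all 8 demand points.
But {#3, #4} covers everything, so the minimum is 2.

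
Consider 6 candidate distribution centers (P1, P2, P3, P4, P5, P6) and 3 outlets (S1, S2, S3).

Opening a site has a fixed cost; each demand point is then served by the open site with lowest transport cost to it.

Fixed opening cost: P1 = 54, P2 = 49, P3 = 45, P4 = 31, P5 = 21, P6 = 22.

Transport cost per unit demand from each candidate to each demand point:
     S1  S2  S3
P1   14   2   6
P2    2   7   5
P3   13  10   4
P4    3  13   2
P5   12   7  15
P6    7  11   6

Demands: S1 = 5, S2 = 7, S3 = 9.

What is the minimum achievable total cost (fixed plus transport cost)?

Open {P1, P4}: assign each demand point to its cheapest open site.
  S1→P4 5×3=15, S2→P1 7×2=14, S3→P4 9×2=18
  transport cost 47, fixed 85 → total 132.
Compare {P4, P5}: transport cost 82 + fixed 52 = 134.
Compare {P2}: transport cost 104 + fixed 49 = 153.
Compare {P1, P4, P5}: transport cost 47 + fixed 106 = 153.
All other subsets cost ≥ 134. Minimum total cost: 132.

132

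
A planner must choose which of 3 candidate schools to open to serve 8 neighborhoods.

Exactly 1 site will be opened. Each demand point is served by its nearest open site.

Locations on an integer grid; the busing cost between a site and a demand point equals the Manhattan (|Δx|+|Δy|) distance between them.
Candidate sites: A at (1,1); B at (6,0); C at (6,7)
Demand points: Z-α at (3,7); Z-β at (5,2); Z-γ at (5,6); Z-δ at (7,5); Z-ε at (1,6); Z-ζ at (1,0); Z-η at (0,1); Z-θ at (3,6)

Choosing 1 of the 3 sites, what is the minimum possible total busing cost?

46

Open {A}.
  Z-α→A 8, Z-β→A 5, Z-γ→A 9, Z-δ→A 10, Z-ε→A 5, Z-ζ→A 1, Z-η→A 1, Z-θ→A 7  ⇒ total 46.
Compare {C}: total 48.
Compare {B}: total 58.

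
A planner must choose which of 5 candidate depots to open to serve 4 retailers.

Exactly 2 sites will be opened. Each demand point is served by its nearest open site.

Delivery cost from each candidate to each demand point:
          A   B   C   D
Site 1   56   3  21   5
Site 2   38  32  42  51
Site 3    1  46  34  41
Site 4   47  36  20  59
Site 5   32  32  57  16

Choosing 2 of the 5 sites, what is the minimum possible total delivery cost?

Open {Site 1, Site 3}.
  A→Site 3 1, B→Site 1 3, C→Site 1 21, D→Site 1 5  ⇒ total 30.
Compare {Site 1, Site 5}: total 61.
Compare {Site 1, Site 2}: total 67.
No size-2 selection does better; minimum is 30.

30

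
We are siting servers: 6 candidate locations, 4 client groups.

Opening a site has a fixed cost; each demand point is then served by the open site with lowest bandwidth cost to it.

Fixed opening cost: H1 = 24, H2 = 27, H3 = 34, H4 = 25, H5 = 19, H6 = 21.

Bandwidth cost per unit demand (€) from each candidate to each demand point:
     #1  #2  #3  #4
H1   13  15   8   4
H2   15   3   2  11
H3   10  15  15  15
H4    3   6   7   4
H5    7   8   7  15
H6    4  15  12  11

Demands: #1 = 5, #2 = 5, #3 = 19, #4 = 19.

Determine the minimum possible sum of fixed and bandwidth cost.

196

Open {H2, H4}: assign each demand point to its cheapest open site.
  #1→H4 5×3=15, #2→H2 5×3=15, #3→H2 19×2=38, #4→H4 19×4=76
  bandwidth cost 144, fixed 52 → total 196.
Compare {H2, H4, H5}: bandwidth cost 144 + fixed 71 = 215.
Compare {H2, H4, H6}: bandwidth cost 144 + fixed 73 = 217.
Compare {H1, H2, H4}: bandwidth cost 144 + fixed 76 = 220.
All other subsets cost ≥ 215. Minimum total cost: 196.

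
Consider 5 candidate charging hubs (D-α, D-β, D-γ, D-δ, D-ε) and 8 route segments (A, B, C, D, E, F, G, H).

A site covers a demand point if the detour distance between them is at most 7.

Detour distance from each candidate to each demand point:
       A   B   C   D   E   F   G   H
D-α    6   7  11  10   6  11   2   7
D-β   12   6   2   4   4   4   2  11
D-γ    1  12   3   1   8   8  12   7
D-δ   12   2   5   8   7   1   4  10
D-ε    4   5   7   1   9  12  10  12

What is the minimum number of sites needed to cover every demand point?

2

Coverage sets (demand points within 7 of each site):
  D-α: {A, B, E, G, H}
  D-β: {B, C, D, E, F, G}
  D-γ: {A, C, D, H}
  D-δ: {B, C, E, F, G}
  D-ε: {A, B, C, D}
No single site covers all 8 demand points.
But {D-α, D-β} covers everything, so the minimum is 2.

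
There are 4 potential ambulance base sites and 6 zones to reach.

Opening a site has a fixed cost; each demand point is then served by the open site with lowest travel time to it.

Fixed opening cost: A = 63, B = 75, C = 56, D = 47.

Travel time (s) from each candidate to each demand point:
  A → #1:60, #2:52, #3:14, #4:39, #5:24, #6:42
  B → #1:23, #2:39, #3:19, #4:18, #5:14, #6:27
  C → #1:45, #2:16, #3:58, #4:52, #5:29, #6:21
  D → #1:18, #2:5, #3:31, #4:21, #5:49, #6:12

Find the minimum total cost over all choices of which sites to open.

Open {D}: assign each demand point to its cheapest open site.
  #1→D 18, #2→D 5, #3→D 31, #4→D 21, #5→D 49, #6→D 12
  travel time 136, fixed 47 → total 183.
Compare {A, D}: travel time 94 + fixed 110 = 204.
Compare {B, D}: travel time 86 + fixed 122 = 208.
Compare {B}: travel time 140 + fixed 75 = 215.
All other subsets cost ≥ 204. Minimum total cost: 183.

183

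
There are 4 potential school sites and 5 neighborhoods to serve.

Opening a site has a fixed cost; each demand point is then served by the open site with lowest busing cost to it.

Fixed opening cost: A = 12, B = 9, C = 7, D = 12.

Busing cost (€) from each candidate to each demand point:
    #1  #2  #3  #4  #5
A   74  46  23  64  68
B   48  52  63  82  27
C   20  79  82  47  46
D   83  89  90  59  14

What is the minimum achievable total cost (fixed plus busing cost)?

181

Open {A, C, D}: assign each demand point to its cheapest open site.
  #1→C 20, #2→A 46, #3→A 23, #4→C 47, #5→D 14
  busing cost 150, fixed 31 → total 181.
Compare {A, B, C, D}: busing cost 150 + fixed 40 = 190.
Compare {A, B, C}: busing cost 163 + fixed 28 = 191.
Compare {A, C}: busing cost 182 + fixed 19 = 201.
All other subsets cost ≥ 190. Minimum total cost: 181.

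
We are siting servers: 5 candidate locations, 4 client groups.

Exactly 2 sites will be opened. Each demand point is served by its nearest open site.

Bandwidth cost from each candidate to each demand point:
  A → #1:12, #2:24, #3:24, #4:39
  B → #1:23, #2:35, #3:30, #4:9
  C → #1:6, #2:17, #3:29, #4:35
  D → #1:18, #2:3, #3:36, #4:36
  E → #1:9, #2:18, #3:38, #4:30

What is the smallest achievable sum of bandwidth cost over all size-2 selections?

60

Open {B, D}.
  #1→D 18, #2→D 3, #3→B 30, #4→B 9  ⇒ total 60.
Compare {B, C}: total 61.
Compare {B, E}: total 66.
No size-2 selection does better; minimum is 60.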